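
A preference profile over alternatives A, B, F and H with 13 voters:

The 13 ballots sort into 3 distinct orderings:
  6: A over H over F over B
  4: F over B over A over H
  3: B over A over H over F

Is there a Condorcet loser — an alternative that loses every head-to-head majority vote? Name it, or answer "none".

none

Pairwise majorities:
A vs B: A is ranked higher on 6 ballots, B on 7. B wins 7–6.
A vs F: 9 to 4, A.
A vs H: A, 13–0.
B vs F: F, 10–3.
B vs H: B, 7–6.
F vs H: H, 9–4.
Each alternative has at least one pairwise win (A beats F; B beats A; F beats B; H beats F) — no Condorcet loser.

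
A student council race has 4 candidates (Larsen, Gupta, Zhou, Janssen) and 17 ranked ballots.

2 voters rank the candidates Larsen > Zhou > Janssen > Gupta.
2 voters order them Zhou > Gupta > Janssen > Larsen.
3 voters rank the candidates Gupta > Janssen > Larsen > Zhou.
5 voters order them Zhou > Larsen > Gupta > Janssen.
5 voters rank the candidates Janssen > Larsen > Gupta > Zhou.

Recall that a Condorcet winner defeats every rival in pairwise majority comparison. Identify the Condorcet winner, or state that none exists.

none

Check each pair by majority over 17 ballots:
Larsen vs Gupta: Larsen preferred on 2+5+5 = 12 ballots; Larsen wins 12–5.
Larsen vs Zhou: 2+3+5 = 10 for Larsen, 7 for Zhou — Larsen by 10–7.
Larsen vs Janssen: Larsen is ranked higher on 2+5 = 7 ballots, Janssen on 10. Janssen wins 10–7.
Gupta vs Zhou: Gupta is ranked higher on 3+5 = 8 ballots, Zhou on 9. Zhou wins 9–8.
Gupta vs Janssen: Gupta preferred on 2+3+5 = 10 ballots; Gupta wins 10–7.
Zhou vs Janssen: 2+2+5 = 9 for Zhou, 8 for Janssen — Zhou by 9–8.
No candidate is unbeaten: Larsen loses to Janssen; Gupta loses to Larsen; Zhou loses to Larsen; Janssen loses to Gupta. In particular Larsen > Gupta > Janssen > Larsen is a majority cycle — no Condorcet winner exists.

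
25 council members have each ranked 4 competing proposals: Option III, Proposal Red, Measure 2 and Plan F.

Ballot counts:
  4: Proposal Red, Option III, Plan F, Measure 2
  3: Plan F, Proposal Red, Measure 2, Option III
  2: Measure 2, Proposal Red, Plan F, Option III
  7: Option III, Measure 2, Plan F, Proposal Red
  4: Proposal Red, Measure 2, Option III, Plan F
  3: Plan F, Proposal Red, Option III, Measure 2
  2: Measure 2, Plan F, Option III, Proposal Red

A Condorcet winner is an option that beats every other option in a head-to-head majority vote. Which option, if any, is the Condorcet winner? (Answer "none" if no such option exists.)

none

Check each pair by majority over 25 ballots:
Option III vs Proposal Red: Option III preferred on 7+2 = 9 ballots; Proposal Red wins 16–9.
Option III vs Measure 2: Option III is ranked higher on 4+7+3 = 14 ballots, Measure 2 on 11. Option III wins 14–11.
Option III vs Plan F: 15 to 10, Option III.
Proposal Red vs Measure 2: 14 to 11, Proposal Red.
Proposal Red vs Plan F: 4+2+4 = 10 for Proposal Red, 15 for Plan F — Plan F by 15–10.
Measure 2 vs Plan F: 15 to 10, Measure 2.
Each option drops at least one matchup (Option III loses to Proposal Red; Proposal Red loses to Plan F; Measure 2 loses to Option III; Plan F loses to Option III); the cycle Option III > Plan F > Proposal Red > Option III rules out a Condorcet winner.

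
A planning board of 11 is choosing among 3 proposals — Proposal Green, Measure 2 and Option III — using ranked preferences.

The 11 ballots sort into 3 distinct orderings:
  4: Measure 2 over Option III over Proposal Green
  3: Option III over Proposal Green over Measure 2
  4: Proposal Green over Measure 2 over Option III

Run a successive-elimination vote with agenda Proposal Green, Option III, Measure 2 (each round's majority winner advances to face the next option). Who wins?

Round 1: Proposal Green vs Option III — 4–7, Option III advances.
Round 2: Option III vs Measure 2 — 3–8, Measure 2 advances.
The agenda winner is Measure 2.

Measure 2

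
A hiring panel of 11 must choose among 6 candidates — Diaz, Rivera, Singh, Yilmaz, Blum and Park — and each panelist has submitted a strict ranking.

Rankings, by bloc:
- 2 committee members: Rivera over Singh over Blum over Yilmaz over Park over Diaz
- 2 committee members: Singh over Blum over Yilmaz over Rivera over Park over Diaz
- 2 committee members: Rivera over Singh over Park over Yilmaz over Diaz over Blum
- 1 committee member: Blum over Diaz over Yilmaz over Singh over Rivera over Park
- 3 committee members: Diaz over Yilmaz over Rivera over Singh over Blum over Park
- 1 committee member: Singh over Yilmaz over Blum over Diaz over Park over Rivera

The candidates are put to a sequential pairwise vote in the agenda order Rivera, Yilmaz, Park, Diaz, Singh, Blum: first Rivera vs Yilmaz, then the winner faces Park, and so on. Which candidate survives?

Singh

Round 1: Rivera vs Yilmaz — 4–7, Yilmaz advances.
Round 2: Yilmaz vs Park — 9–2, Yilmaz advances.
Round 3: Yilmaz vs Diaz — 7–4, Yilmaz advances.
Round 4: Yilmaz vs Singh — 4–7, Singh advances.
Round 5: Singh vs Blum — 10–1, Singh advances.
The agenda winner is Singh.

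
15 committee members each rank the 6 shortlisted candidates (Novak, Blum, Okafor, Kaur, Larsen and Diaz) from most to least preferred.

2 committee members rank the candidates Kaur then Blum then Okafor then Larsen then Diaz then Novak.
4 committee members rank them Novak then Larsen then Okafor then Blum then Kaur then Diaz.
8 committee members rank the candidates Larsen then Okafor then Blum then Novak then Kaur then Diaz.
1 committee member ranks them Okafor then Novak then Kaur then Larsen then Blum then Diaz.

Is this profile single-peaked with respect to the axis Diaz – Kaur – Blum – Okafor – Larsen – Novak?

no

Axis positions: Diaz=1, Kaur=2, Blum=3, Okafor=4, Larsen=5, Novak=6.
Group 1 (peak Kaur at position 2): ranking walks positions 2-3-4-5-1-6, expanding outward from the peak — single-peaked.
Group 2 (peak Novak at position 6): ranking walks positions 6-5-4-3-2-1, expanding outward from the peak — single-peaked.
Group 3 (peak Larsen at position 5): ranking walks positions 5-4-3-6-2-1, expanding outward from the peak — single-peaked.
Group 4: ranking walks positions 4-6-2-5-3-1; Novak is ranked above Larsen even though Larsen lies between Novak and the peak Okafor on the axis — preferences dip and rise again. Not single-peaked.
Group 4 violates single-peakedness, so the profile is not single-peaked on this axis.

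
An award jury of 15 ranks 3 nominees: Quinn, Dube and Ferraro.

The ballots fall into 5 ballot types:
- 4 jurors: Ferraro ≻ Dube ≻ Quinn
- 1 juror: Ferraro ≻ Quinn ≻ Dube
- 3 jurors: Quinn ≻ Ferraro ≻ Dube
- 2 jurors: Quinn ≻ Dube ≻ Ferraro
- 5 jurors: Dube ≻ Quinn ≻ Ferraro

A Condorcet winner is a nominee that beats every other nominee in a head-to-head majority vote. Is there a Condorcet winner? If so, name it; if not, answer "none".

Check each pair by majority over 15 ballots:
Quinn–Dube: Dube 9–6.
Quinn vs Ferraro: Quinn wins 10–5.
Dube vs Ferraro: Ferraro wins 8–7.
Each nominee drops at least one matchup (Quinn loses to Dube; Dube loses to Ferraro; Ferraro loses to Quinn); the cycle Quinn → Ferraro → Dube → Quinn rules out a Condorcet winner.

none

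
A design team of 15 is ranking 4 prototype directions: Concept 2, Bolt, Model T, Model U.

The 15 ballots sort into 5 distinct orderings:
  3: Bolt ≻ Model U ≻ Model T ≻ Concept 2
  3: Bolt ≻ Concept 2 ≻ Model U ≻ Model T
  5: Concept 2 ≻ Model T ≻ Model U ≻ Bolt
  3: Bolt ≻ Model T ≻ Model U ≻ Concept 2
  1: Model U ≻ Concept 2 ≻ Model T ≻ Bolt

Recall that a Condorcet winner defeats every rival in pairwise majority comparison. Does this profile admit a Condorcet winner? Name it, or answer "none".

Pairwise majorities:
Concept 2 vs Bolt: 5+1 = 6 for Concept 2, 9 for Bolt — Bolt by 9–6.
Concept 2 vs Model T: 9 to 6, Concept 2.
Concept 2 vs Model U: Concept 2 is ranked higher on 3+5 = 8 ballots, Model U on 7. Concept 2 wins 8–7.
Bolt vs Model T: Bolt is ranked higher on 3+3+3 = 9 ballots, Model T on 6. Bolt wins 9–6.
Bolt vs Model U: Bolt is ranked higher on 3+3+3 = 9 ballots, Model U on 6. Bolt wins 9–6.
Model T vs Model U: 8 to 7, Model T.
Only Bolt has no losses; Bolt is the Condorcet winner.

Bolt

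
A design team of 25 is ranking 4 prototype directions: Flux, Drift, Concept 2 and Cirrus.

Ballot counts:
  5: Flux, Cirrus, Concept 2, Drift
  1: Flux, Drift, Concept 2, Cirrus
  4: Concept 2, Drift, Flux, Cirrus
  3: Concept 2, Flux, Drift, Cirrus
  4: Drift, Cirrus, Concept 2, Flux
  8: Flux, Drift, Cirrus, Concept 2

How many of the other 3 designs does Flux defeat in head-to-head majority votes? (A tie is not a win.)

3

Flux against each rival (25 engineers):
Flux vs Drift: Flux wins 17–8.
Flux vs Concept 2: 5+1+8 = 14 for Flux, 11 for Concept 2 — Flux by 14–11.
Flux vs Cirrus: Flux preferred on 5+1+4+3+8 = 21 ballots; Flux wins 21–4.
Flux beats Drift, Concept 2, Cirrus — 3 pairwise wins.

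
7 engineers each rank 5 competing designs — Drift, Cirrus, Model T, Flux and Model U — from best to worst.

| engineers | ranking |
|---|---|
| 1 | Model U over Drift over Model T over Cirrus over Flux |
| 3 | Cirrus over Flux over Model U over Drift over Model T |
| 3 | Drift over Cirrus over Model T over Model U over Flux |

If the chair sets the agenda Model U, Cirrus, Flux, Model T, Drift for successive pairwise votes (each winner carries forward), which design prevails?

Drift

Round 1: Model U vs Cirrus — 1–6, Cirrus advances.
Round 2: Cirrus vs Flux — 7–0, Cirrus advances.
Round 3: Cirrus vs Model T — 6–1, Cirrus advances.
Round 4: Cirrus vs Drift — 3–4, Drift advances.
Drift survives the agenda.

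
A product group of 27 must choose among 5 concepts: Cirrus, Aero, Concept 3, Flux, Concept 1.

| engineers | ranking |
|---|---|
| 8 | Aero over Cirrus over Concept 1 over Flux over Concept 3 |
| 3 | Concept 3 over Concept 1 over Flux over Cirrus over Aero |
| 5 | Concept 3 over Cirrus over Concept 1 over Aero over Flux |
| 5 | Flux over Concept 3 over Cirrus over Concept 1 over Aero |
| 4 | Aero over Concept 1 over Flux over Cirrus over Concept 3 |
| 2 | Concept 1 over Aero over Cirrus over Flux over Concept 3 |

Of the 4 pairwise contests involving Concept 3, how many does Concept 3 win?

Concept 3 against each rival (27 engineers):
Concept 3 vs Cirrus: 3+5+5 = 13 for Concept 3, 14 for Cirrus — Cirrus by 14–13.
Concept 3 vs Aero: Aero wins 14–13.
Concept 3 vs Flux: 8 to 19, Flux.
Concept 3 vs Concept 1: Concept 1 wins 14–13.
Concept 3 beats no one; loses to Cirrus, Aero, Flux, Concept 1 — 0 pairwise wins.

0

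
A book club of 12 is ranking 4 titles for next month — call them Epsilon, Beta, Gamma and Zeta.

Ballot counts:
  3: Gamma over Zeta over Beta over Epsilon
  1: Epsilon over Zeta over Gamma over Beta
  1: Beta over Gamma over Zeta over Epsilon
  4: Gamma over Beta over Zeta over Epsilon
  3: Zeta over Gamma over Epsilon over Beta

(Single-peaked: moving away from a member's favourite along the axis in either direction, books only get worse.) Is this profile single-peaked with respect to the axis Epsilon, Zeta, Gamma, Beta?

Axis positions: Epsilon=1, Zeta=2, Gamma=3, Beta=4.
Type 1 (peak Gamma at position 3): ranking walks positions 3-2-4-1, expanding outward from the peak — single-peaked.
Type 2 (peak Epsilon at position 1): ranking walks positions 1-2-3-4, expanding outward from the peak — single-peaked.
Type 3 (peak Beta at position 4): ranking walks positions 4-3-2-1, expanding outward from the peak — single-peaked.
Type 4 (peak Gamma at position 3): ranking walks positions 3-4-2-1, expanding outward from the peak — single-peaked.
Type 5 (peak Zeta at position 2): ranking walks positions 2-3-1-4, expanding outward from the peak — single-peaked.
Every ranking is single-peaked on this axis.

yes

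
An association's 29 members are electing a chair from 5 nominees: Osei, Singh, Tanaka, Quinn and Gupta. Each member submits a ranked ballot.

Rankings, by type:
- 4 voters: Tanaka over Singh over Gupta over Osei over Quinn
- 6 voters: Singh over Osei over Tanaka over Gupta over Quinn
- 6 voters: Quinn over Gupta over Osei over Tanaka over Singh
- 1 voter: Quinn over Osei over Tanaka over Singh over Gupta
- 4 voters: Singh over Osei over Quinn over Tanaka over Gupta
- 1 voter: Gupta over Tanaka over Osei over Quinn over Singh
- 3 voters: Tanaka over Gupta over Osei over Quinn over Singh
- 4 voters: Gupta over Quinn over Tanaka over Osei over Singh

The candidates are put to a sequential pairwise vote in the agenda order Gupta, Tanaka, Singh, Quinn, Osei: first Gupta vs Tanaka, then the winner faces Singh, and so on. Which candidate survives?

Osei

Round 1: Gupta vs Tanaka — 11–18, Tanaka advances.
Round 2: Tanaka vs Singh — 19–10, Tanaka advances.
Round 3: Tanaka vs Quinn — 14–15, Quinn advances.
Round 4: Quinn vs Osei — 11–18, Osei advances.
Osei survives the agenda.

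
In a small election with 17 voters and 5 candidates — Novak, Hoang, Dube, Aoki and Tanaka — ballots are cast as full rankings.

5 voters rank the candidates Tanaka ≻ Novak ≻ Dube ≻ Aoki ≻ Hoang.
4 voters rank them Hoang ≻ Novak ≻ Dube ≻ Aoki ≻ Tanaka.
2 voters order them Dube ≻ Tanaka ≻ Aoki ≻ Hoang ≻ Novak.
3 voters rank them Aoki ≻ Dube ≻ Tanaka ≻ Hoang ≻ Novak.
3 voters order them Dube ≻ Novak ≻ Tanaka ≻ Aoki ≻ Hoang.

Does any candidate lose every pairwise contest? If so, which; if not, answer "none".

Head-to-head results (17 voters):
Novak vs Hoang: 8 to 9, Hoang.
Novak–Dube: Novak 9–8.
Novak vs Aoki: Novak preferred on 5+4+3 = 12 ballots; Novak wins 12–5.
Novak vs Tanaka: Tanaka, 10–7.
Hoang vs Dube: 4 to 13, Dube.
Hoang vs Aoki: Aoki wins 13–4.
Hoang vs Tanaka: Tanaka, 13–4.
Dube vs Aoki: 5+4+2+3 = 14 for Dube, 3 for Aoki — Dube by 14–3.
Dube vs Tanaka: 12 to 5, Dube.
Aoki–Tanaka: Tanaka 10–7.
Each candidate has at least one pairwise win (Novak beats Dube; Hoang beats Novak; Dube beats Hoang; Aoki beats Hoang; Tanaka beats Novak) — no Condorcet loser.

none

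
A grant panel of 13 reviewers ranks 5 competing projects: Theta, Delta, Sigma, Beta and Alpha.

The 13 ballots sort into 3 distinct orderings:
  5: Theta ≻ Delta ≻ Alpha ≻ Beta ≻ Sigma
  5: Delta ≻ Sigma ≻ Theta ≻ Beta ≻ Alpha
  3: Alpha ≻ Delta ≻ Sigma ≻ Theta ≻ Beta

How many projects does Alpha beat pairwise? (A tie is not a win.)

Alpha against each rival (13 reviewers):
Alpha vs Theta: Theta wins 10–3.
Alpha vs Delta: Alpha is ranked higher on 3 ballots, Delta on 10. Delta wins 10–3.
Alpha vs Sigma: Alpha, 8–5.
Alpha vs Beta: Alpha is ranked higher on 5+3 = 8 ballots, Beta on 5. Alpha wins 8–5.
Alpha beats Sigma, Beta; loses to Theta, Delta — 2 pairwise wins.

2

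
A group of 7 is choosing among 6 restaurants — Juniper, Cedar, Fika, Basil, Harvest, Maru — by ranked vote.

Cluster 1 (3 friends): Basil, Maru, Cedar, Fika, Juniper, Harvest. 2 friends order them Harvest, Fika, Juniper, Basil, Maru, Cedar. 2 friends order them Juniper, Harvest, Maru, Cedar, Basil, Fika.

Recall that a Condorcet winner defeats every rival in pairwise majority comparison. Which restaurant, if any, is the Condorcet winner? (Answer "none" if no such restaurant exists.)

none

Pairwise majorities:
Juniper–Cedar: Juniper 4–3.
Juniper vs Fika: Juniper is ranked higher on 2 ballots, Fika on 5. Fika wins 5–2.
Juniper vs Basil: Juniper preferred on 2+2 = 4 ballots; Juniper wins 4–3.
Juniper–Harvest: Juniper 5–2.
Juniper vs Maru: Juniper wins 4–3.
Cedar vs Fika: Cedar is ranked higher on 3+2 = 5 ballots, Fika on 2. Cedar wins 5–2.
Cedar–Basil: Basil 5–2.
Cedar vs Harvest: Harvest wins 4–3.
Cedar vs Maru: Cedar preferred on 0 ballots; Maru wins 7–0.
Fika vs Basil: Basil wins 5–2.
Fika–Harvest: Harvest 4–3.
Fika vs Maru: Maru, 5–2.
Basil vs Harvest: Harvest wins 4–3.
Basil vs Maru: 3+2 = 5 for Basil, 2 for Maru — Basil by 5–2.
Harvest vs Maru: Harvest preferred on 2+2 = 4 ballots; Harvest wins 4–3.
Every restaurant loses at least once (Juniper loses to Fika; Cedar loses to Juniper; Fika loses to Cedar; Basil loses to Juniper; Harvest loses to Juniper; Maru loses to Juniper). The majority relation contains the cycle Juniper beats Cedar beats Fika beats Juniper, so there is no Condorcet winner.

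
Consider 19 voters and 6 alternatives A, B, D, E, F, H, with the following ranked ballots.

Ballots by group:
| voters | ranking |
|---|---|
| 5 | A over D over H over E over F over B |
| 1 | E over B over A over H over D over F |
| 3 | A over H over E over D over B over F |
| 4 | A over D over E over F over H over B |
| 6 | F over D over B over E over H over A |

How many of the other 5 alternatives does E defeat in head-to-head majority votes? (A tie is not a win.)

3

E against each rival (19 voters):
E vs A: A, 12–7.
E vs B: E wins 13–6.
E vs D: 4 to 15, D.
E vs F: E preferred on 5+1+3+4 = 13 ballots; E wins 13–6.
E vs H: E wins 11–8.
E beats B, F, H; loses to A, D — 3 pairwise wins.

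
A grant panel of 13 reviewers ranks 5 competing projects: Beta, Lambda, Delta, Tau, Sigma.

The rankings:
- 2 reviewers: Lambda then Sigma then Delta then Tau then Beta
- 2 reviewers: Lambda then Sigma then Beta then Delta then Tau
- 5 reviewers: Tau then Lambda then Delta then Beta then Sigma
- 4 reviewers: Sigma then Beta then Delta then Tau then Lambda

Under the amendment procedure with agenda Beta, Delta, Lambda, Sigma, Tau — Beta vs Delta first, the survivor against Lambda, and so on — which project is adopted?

Tau

Round 1: Beta vs Delta — 6–7, Delta advances.
Round 2: Delta vs Lambda — 4–9, Lambda advances.
Round 3: Lambda vs Sigma — 9–4, Lambda advances.
Round 4: Lambda vs Tau — 4–9, Tau advances.
Tau survives the agenda.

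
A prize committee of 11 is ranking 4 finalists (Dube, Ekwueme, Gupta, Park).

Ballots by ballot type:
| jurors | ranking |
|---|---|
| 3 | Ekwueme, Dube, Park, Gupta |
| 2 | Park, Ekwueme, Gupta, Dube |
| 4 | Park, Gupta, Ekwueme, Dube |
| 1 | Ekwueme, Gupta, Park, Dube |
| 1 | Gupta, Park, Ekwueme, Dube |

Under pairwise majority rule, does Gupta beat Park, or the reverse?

Ballots ranking Gupta above Park: 1 + 1 = 2.
Ballots ranking Park above Gupta: 11 − 2 = 9.
Park wins the head-to-head 9–2.

Park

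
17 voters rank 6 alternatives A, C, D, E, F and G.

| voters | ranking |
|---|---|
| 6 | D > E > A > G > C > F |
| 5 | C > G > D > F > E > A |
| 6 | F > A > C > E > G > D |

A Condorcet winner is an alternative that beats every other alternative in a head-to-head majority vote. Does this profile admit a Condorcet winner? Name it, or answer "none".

Check each pair by majority over 17 ballots:
A vs C: A wins 12–5.
A vs D: D, 11–6.
A vs E: E, 11–6.
A–F: F 11–6.
A–G: A 12–5.
C–D: C 11–6.
C vs E: C, 11–6.
C–F: C 11–6.
C–G: C 11–6.
D vs E: D, 11–6.
D–F: D 11–6.
D vs G: G, 11–6.
E–F: F 11–6.
E vs G: E wins 12–5.
F–G: G 11–6.
Each alternative drops at least one matchup (A loses to D; C loses to A; D loses to C; E loses to C; F loses to C; G loses to A); the cycle A > C > D > A rules out a Condorcet winner.

none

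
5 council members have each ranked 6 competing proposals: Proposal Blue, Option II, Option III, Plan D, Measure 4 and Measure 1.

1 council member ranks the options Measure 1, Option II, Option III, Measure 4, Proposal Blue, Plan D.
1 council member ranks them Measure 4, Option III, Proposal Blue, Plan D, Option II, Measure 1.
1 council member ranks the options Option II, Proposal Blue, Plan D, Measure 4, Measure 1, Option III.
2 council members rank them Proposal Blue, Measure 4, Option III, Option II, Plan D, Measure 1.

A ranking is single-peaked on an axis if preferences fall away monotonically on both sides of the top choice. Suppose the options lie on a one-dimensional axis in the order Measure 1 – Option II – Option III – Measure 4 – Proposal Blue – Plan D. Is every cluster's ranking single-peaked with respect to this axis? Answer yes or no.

no

Axis positions: Measure 1=1, Option II=2, Option III=3, Measure 4=4, Proposal Blue=5, Plan D=6.
Cluster 1 (peak Measure 1 at position 1): ranking walks positions 1-2-3-4-5-6, expanding outward from the peak — single-peaked.
Cluster 2 (peak Measure 4 at position 4): ranking walks positions 4-3-5-6-2-1, expanding outward from the peak — single-peaked.
Cluster 3: ranking walks positions 2-5-6-4-1-3; Proposal Blue is ranked above Option III even though Option III lies between Proposal Blue and the peak Option II on the axis — preferences dip and rise again. Not single-peaked.
Cluster 4 (peak Proposal Blue at position 5): ranking walks positions 5-4-3-2-6-1, expanding outward from the peak — single-peaked.
Cluster 3 violates single-peakedness, so the profile is not single-peaked on this axis.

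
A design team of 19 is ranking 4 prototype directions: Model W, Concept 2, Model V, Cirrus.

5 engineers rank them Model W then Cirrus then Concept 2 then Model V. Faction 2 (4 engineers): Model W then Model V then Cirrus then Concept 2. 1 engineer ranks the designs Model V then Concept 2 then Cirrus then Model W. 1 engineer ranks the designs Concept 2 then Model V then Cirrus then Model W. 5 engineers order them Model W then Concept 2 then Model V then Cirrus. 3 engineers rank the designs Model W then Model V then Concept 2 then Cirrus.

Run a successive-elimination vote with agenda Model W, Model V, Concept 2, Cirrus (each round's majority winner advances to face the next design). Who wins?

Round 1: Model W vs Model V — 17–2, Model W advances.
Round 2: Model W vs Concept 2 — 17–2, Model W advances.
Round 3: Model W vs Cirrus — 17–2, Model W advances.
Model W survives the agenda.

Model W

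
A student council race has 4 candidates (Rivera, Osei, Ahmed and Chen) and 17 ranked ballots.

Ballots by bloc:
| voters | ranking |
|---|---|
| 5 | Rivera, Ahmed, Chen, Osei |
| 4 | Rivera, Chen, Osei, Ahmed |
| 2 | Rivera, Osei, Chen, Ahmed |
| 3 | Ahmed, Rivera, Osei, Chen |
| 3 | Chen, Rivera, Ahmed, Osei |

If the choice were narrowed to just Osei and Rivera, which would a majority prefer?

Rivera

No ballot ranks Osei above Rivera: 0.
Ballots ranking Rivera above Osei: 17 − 0 = 17.
Rivera wins the head-to-head 17–0.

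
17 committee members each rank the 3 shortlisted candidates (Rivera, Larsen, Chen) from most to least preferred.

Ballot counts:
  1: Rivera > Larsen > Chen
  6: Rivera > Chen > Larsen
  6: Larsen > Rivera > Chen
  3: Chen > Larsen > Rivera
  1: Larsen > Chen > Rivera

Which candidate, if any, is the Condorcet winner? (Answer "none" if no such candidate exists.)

none

Head-to-head results (17 committee members):
Rivera vs Larsen: Larsen, 10–7.
Rivera vs Chen: Rivera, 13–4.
Larsen vs Chen: Chen wins 9–8.
Every candidate loses at least once (Rivera loses to Larsen; Larsen loses to Chen; Chen loses to Rivera). The majority relation contains the cycle Rivera beats Chen beats Larsen beats Rivera, so there is no Condorcet winner.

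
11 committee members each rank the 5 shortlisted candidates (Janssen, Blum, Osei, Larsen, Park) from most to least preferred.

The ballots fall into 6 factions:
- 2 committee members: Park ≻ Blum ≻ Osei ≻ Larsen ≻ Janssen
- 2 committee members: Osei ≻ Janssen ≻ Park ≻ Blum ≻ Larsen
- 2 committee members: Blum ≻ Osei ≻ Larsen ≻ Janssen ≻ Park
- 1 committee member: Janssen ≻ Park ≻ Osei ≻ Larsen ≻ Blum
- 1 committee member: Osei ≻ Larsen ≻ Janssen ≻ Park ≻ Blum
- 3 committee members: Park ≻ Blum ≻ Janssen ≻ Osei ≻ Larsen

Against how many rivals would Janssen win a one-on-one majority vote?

2

Janssen against each rival (11 committee members):
Janssen vs Blum: 4 to 7, Blum.
Janssen vs Osei: 4 to 7, Osei.
Janssen vs Larsen: Janssen preferred on 2+1+3 = 6 ballots; Janssen wins 6–5.
Janssen vs Park: Janssen, 6–5.
Janssen beats Larsen, Park; loses to Blum, Osei — 2 pairwise wins.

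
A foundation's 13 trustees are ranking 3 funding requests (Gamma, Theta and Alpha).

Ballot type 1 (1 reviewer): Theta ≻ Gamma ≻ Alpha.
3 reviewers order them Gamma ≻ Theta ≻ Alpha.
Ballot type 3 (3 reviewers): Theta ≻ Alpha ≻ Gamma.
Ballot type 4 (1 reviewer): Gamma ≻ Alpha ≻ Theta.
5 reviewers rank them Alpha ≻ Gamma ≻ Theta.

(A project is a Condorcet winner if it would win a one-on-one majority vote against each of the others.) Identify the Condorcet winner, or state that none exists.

Pairwise majorities:
Gamma vs Theta: 9 to 4, Gamma.
Gamma vs Alpha: Gamma preferred on 1+3+1 = 5 ballots; Alpha wins 8–5.
Theta vs Alpha: Theta is ranked higher on 1+3+3 = 7 ballots, Alpha on 6. Theta wins 7–6.
Each project drops at least one matchup (Gamma loses to Alpha; Theta loses to Gamma; Alpha loses to Theta); the cycle Gamma beats Theta beats Alpha beats Gamma rules out a Condorcet winner.

none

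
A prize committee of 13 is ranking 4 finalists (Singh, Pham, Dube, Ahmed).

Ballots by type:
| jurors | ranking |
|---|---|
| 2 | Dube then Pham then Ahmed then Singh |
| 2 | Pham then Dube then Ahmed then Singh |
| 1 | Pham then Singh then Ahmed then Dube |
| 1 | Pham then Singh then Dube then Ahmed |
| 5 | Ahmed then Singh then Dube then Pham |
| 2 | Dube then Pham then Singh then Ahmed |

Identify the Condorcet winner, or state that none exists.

none

Head-to-head results (13 jurors):
Singh vs Pham: Pham wins 8–5.
Singh vs Dube: Singh, 7–6.
Singh–Ahmed: Ahmed 9–4.
Pham–Dube: Dube 9–4.
Pham vs Ahmed: Pham is ranked higher on 2+2+1+1+2 = 8 ballots, Ahmed on 5. Pham wins 8–5.
Dube vs Ahmed: Dube wins 7–6.
No nominee is unbeaten: Singh loses to Pham; Pham loses to Dube; Dube loses to Singh; Ahmed loses to Pham. In particular Singh > Dube > Pham > Singh is a majority cycle — no Condorcet winner exists.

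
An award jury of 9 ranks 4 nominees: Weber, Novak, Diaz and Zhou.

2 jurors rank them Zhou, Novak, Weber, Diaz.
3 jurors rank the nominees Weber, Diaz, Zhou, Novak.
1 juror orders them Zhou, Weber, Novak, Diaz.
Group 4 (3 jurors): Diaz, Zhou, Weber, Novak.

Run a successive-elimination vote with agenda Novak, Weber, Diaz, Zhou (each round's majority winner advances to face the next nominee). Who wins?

Round 1: Novak vs Weber — 2–7, Weber advances.
Round 2: Weber vs Diaz — 6–3, Weber advances.
Round 3: Weber vs Zhou — 3–6, Zhou advances.
Zhou survives the agenda.

Zhou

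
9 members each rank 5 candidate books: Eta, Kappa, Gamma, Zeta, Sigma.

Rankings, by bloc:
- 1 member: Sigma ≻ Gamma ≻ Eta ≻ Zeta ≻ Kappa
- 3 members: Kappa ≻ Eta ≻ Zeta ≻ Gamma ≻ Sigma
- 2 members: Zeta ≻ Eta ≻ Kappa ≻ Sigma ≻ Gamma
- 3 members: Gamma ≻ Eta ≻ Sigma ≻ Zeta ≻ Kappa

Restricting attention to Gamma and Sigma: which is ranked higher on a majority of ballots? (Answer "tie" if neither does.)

Gamma

Ballots ranking Gamma above Sigma: 3 + 3 = 6.
Ballots ranking Sigma above Gamma: 9 − 6 = 3.
Gamma wins the head-to-head 6–3.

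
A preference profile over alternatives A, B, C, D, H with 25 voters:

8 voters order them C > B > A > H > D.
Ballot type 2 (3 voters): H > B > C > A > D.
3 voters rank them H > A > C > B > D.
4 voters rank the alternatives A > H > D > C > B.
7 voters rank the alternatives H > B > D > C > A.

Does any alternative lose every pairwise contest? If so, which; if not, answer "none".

D

Pairwise majorities:
A–B: B 18–7.
A–C: C 18–7.
A vs D: A wins 18–7.
A vs H: H wins 13–12.
B–C: C 15–10.
B–D: B 21–4.
B vs H: B is ranked higher on 8 ballots, H on 17. H wins 17–8.
C vs D: C preferred on 8+3+3 = 14 ballots; C wins 14–11.
C–H: H 17–8.
D–H: H 25–0.
D is beaten in every head-to-head and is the Condorcet loser.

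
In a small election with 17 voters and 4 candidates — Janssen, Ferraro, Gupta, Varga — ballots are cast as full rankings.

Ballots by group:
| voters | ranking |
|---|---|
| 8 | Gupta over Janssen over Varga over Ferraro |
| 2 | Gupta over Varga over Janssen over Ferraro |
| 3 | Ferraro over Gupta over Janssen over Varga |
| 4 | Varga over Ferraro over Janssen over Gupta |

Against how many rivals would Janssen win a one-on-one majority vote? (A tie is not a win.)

2

Janssen against each rival (17 voters):
Janssen vs Ferraro: Janssen wins 10–7.
Janssen vs Gupta: Janssen is ranked higher on 4 ballots, Gupta on 13. Gupta wins 13–4.
Janssen vs Varga: Janssen, 11–6.
Janssen beats Ferraro, Varga; loses to Gupta — 2 pairwise wins.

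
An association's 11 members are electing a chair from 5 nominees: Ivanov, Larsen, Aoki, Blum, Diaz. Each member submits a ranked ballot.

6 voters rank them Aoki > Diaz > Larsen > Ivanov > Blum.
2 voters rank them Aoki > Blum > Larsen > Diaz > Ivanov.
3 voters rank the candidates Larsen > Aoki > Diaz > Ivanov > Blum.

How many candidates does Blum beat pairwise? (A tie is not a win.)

Blum against each rival (11 voters):
Blum vs Ivanov: Blum is ranked higher on 2 ballots, Ivanov on 9. Ivanov wins 9–2.
Blum vs Larsen: Larsen wins 9–2.
Blum vs Aoki: Blum is ranked higher on 0 ballots, Aoki on 11. Aoki wins 11–0.
Blum vs Diaz: Diaz wins 9–2.
Blum beats no one; loses to Ivanov, Larsen, Aoki, Diaz — 0 pairwise wins.

0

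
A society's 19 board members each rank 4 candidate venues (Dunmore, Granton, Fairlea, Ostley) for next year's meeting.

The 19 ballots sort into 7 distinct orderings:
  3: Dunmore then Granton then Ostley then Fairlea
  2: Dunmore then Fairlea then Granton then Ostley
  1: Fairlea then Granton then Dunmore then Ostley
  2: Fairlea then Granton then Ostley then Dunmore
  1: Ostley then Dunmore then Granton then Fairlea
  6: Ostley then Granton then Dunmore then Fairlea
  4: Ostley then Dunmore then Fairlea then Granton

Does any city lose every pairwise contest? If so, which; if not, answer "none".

Head-to-head results (19 organisers):
Dunmore vs Granton: Dunmore wins 10–9.
Dunmore vs Fairlea: 16 to 3, Dunmore.
Dunmore vs Ostley: Ostley, 13–6.
Granton–Fairlea: Granton 10–9.
Granton vs Ostley: 8 to 11, Ostley.
Fairlea vs Ostley: Ostley, 14–5.
Only Fairlea has no wins; Fairlea is the Condorcet loser.

Fairlea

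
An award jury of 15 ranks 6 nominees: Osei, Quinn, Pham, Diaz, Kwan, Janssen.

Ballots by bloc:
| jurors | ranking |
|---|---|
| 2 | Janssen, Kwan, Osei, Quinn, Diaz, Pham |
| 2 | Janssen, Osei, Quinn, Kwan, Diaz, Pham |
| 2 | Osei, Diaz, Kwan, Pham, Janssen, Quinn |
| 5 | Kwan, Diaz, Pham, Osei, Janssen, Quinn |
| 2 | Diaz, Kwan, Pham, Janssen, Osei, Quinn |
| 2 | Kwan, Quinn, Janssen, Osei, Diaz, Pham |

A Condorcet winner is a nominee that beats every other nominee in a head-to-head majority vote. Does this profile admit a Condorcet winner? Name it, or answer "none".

Head-to-head results (15 jurors):
Osei vs Quinn: 13 to 2, Osei.
Osei vs Pham: Osei wins 8–7.
Osei vs Diaz: Osei preferred on 2+2+2+2 = 8 ballots; Osei wins 8–7.
Osei vs Kwan: 2+2 = 4 for Osei, 11 for Kwan — Kwan by 11–4.
Osei vs Janssen: Osei is ranked higher on 2+5 = 7 ballots, Janssen on 8. Janssen wins 8–7.
Quinn vs Pham: 2+2+2 = 6 for Quinn, 9 for Pham — Pham by 9–6.
Quinn vs Diaz: Diaz, 9–6.
Quinn vs Kwan: Quinn is ranked higher on 2 ballots, Kwan on 13. Kwan wins 13–2.
Quinn vs Janssen: Quinn preferred on 2 ballots; Janssen wins 13–2.
Pham–Diaz: Diaz 15–0.
Pham vs Kwan: Pham preferred on 0 ballots; Kwan wins 15–0.
Pham vs Janssen: 9 to 6, Pham.
Diaz–Kwan: Kwan 11–4.
Diaz vs Janssen: 2+5+2 = 9 for Diaz, 6 for Janssen — Diaz by 9–6.
Kwan vs Janssen: 2+5+2+2 = 11 for Kwan, 4 for Janssen — Kwan by 11–4.
Kwan defeats every rival head-to-head and is the Condorcet winner.

Kwan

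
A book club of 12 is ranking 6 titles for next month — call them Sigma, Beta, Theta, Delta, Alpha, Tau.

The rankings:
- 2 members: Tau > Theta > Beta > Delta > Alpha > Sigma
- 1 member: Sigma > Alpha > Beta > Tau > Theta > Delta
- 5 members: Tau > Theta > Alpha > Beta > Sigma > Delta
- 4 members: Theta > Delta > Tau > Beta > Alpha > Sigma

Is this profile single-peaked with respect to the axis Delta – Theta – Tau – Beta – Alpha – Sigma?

Axis positions: Delta=1, Theta=2, Tau=3, Beta=4, Alpha=5, Sigma=6.
Faction 1 (peak Tau at position 3): ranking walks positions 3-2-4-1-5-6, expanding outward from the peak — single-peaked.
Faction 2 (peak Sigma at position 6): ranking walks positions 6-5-4-3-2-1, expanding outward from the peak — single-peaked.
Faction 3: ranking walks positions 3-2-5-4-6-1; Alpha is ranked above Beta even though Beta lies between Alpha and the peak Tau on the axis — preferences dip and rise again. Not single-peaked.
Faction 4 (peak Theta at position 2): ranking walks positions 2-1-3-4-5-6, expanding outward from the peak — single-peaked.
Faction 3 violates single-peakedness, so the profile is not single-peaked on this axis.

no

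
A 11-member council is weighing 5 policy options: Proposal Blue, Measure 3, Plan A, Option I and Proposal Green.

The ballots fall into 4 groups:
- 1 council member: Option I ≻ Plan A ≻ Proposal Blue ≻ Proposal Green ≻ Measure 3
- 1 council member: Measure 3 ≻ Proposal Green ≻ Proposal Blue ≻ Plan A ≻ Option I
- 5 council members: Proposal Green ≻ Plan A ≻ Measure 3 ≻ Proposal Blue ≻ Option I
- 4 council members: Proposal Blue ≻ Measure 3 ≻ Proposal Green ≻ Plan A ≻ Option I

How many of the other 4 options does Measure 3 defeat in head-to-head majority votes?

Measure 3 against each rival (11 council members):
Measure 3 vs Proposal Blue: Measure 3 preferred on 1+5 = 6 ballots; Measure 3 wins 6–5.
Measure 3 vs Plan A: 5 to 6, Plan A.
Measure 3 vs Option I: Measure 3, 10–1.
Measure 3 vs Proposal Green: 1+4 = 5 for Measure 3, 6 for Proposal Green — Proposal Green by 6–5.
Measure 3 beats Proposal Blue, Option I; loses to Plan A, Proposal Green — 2 pairwise wins.

2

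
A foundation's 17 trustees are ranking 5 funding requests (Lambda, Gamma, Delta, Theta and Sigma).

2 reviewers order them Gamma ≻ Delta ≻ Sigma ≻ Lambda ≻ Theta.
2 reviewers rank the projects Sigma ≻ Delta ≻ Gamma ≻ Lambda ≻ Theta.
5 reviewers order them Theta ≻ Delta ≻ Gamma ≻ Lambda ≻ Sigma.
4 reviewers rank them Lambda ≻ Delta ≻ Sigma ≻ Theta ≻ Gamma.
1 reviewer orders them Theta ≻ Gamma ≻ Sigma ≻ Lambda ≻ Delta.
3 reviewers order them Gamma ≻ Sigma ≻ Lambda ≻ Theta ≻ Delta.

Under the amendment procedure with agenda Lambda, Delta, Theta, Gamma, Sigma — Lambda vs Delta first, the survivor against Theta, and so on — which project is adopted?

Round 1: Lambda vs Delta — 8–9, Delta advances.
Round 2: Delta vs Theta — 8–9, Theta advances.
Round 3: Theta vs Gamma — 10–7, Theta advances.
Round 4: Theta vs Sigma — 6–11, Sigma advances.
Sigma survives the agenda.

Sigma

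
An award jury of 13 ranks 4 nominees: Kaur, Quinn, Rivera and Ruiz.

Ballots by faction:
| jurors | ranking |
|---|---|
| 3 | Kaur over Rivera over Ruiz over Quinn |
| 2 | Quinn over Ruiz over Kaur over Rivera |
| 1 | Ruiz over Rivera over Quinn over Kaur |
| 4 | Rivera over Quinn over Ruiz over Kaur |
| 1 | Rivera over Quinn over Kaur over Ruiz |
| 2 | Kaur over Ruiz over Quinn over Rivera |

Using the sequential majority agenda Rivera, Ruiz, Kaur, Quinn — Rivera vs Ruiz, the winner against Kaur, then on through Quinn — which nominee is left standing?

Round 1: Rivera vs Ruiz — 8–5, Rivera advances.
Round 2: Rivera vs Kaur — 6–7, Kaur advances.
Round 3: Kaur vs Quinn — 5–8, Quinn advances.
The agenda winner is Quinn.

Quinn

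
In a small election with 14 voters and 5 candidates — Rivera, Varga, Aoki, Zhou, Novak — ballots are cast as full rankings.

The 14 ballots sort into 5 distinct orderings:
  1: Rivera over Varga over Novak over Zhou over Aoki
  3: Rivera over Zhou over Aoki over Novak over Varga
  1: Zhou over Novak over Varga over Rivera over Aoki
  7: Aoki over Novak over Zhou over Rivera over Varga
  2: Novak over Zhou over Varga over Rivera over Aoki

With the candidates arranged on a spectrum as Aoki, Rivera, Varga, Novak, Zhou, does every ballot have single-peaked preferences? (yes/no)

Axis positions: Aoki=1, Rivera=2, Varga=3, Novak=4, Zhou=5.
Cluster 1 (peak Rivera at position 2): ranking walks positions 2-3-4-5-1, expanding outward from the peak — single-peaked.
Cluster 2: ranking walks positions 2-5-1-4-3; Zhou is ranked above Varga even though Varga lies between Zhou and the peak Rivera on the axis — preferences dip and rise again. Not single-peaked.
Cluster 3 (peak Zhou at position 5): ranking walks positions 5-4-3-2-1, expanding outward from the peak — single-peaked.
Cluster 4: ranking walks positions 1-4-5-2-3; Novak is ranked above Rivera even though Rivera lies between Novak and the peak Aoki on the axis — preferences dip and rise again. Not single-peaked.
Cluster 5 (peak Novak at position 4): ranking walks positions 4-5-3-2-1, expanding outward from the peak — single-peaked.
Cluster 2 violates single-peakedness, so the profile is not single-peaked on this axis.

no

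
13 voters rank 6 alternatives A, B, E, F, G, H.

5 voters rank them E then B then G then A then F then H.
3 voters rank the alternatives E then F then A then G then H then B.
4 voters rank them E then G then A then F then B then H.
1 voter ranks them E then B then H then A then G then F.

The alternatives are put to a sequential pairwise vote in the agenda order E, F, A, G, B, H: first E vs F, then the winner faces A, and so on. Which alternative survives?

E

Round 1: E vs F — 13–0, E advances.
Round 2: E vs A — 13–0, E advances.
Round 3: E vs G — 13–0, E advances.
Round 4: E vs B — 13–0, E advances.
Round 5: E vs H — 13–0, E advances.
E survives the agenda.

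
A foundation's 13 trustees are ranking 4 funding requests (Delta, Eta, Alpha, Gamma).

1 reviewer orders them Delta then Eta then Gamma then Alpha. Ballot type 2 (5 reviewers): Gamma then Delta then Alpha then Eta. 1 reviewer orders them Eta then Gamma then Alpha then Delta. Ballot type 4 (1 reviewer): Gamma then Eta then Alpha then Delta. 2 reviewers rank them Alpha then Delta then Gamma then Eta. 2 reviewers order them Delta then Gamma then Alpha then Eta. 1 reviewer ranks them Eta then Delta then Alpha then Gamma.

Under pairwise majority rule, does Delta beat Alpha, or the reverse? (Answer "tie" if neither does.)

Delta

Ballots ranking Delta above Alpha: 1 + 5 + 2 + 1 = 9.
Ballots ranking Alpha above Delta: 13 − 9 = 4.
Delta wins the head-to-head 9–4.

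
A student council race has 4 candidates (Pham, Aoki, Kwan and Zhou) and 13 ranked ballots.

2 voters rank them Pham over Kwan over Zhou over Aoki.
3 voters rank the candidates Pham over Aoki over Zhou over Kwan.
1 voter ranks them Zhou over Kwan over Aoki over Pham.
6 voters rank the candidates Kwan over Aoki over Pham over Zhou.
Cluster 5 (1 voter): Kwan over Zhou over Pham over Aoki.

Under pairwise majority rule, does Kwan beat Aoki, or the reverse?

Kwan

Ballots ranking Kwan above Aoki: 2 + 1 + 6 + 1 = 10.
Ballots ranking Aoki above Kwan: 13 − 10 = 3.
Kwan wins the head-to-head 10–3.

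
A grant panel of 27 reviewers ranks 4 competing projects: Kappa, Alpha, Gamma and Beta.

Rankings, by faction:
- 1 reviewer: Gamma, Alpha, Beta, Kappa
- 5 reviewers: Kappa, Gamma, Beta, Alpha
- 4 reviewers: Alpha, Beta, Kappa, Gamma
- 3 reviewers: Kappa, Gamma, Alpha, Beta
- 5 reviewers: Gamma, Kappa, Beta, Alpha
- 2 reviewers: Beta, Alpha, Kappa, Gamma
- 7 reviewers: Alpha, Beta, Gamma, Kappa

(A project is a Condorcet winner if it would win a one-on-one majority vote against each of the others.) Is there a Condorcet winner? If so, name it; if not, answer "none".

Pairwise majorities:
Kappa vs Alpha: Alpha, 14–13.
Kappa vs Gamma: Kappa, 14–13.
Kappa–Beta: Beta 14–13.
Alpha vs Gamma: Gamma wins 14–13.
Alpha–Beta: Alpha 15–12.
Gamma vs Beta: Gamma wins 14–13.
Every project loses at least once (Kappa loses to Alpha; Alpha loses to Gamma; Gamma loses to Kappa; Beta loses to Alpha). The majority relation contains the cycle Kappa → Gamma → Alpha → Kappa, so there is no Condorcet winner.

none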